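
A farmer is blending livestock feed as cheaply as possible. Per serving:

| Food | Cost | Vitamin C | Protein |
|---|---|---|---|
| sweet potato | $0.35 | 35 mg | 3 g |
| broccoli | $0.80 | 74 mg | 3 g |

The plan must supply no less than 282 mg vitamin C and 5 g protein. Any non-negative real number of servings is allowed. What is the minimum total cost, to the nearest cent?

An LP optimum is at a vertex; with two nutrient constraints at most two foods are used. Check each candidate.
sweet potato only: max(282/35, 5/3) = 8.057 servings → $2.82.
broccoli only: max(282/74, 5/3) = 3.811 servings → $3.05.
sweet potato + broccoli: the both-tight solution has a negative serving — not a feasible corner.
So the least-cost plan costs $2.82.

$2.82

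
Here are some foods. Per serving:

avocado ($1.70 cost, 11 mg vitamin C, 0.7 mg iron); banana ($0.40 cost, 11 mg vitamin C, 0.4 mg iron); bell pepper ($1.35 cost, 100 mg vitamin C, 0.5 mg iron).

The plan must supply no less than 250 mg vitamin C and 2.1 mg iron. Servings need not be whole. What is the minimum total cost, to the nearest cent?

$3.99

Compare the cost at each extreme point of the feasible region.
avocado only: max(250/11, 2.1/0.7) = 22.73 servings → $38.64.
banana only: max(250/11, 2.1/0.4) = 22.73 servings → $9.09.
bell pepper only: max(250/100, 2.1/0.5) = 4.2 servings → $5.67.
avocado + banana with both targets exact would need a negative amount; discard.
avocado + bell pepper with both tight: 1.318 servings and 2.355 servings → $5.42.
banana + bell pepper with both tight: 2.464 servings and 2.229 servings → $3.99.
The minimum over all feasible corners is $3.99.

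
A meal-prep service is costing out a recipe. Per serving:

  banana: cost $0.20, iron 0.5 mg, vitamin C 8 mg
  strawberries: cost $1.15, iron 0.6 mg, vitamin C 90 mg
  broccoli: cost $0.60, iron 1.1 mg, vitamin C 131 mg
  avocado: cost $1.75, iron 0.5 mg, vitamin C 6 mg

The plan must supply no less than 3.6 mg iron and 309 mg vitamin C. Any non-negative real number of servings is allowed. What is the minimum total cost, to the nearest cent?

$1.79

At the optimum either one food covers both requirements or two foods hit both targets exactly; no other combination can be cheaper.
banana only: max(3.6/0.5, 309/8) = 38.62 servings → $7.72.
strawberries only: max(3.6/0.6, 309/90) = 6 servings → $6.90.
broccoli only: max(3.6/1.1, 309/131) = 3.273 servings → $1.96.
avocado only: max(3.6/0.5, 309/6) = 51.5 servings → $90.12.
banana + strawberries with both tight: 3.448 servings and 3.127 servings → $4.29.
banana + broccoli with both tight: 2.323 servings and 2.217 servings → $1.79.
banana + avocado: the both-tight solution has a negative serving — not a feasible corner.
strawberries + broccoli: the both-tight solution has a negative serving — not a feasible corner.
strawberries + avocado with both tight: 3.21 servings and 3.348 servings → $9.55.
broccoli + avocado with both tight: 2.256 servings and 2.236 servings → $5.27.
So the least-cost plan costs $1.79.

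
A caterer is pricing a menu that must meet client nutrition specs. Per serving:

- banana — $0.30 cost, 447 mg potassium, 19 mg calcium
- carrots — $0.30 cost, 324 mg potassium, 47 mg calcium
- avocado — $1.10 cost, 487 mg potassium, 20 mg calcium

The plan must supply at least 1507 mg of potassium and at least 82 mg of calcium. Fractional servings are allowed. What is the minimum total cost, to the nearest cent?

$1.06

The cheapest plan sits at a corner of the feasible region — with two constraints it uses at most two foods.
banana only: max(1507/447, 82/19) = 4.316 servings → $1.29.
carrots only: max(1507/324, 82/47) = 4.651 servings → $1.40.
avocado only: max(1507/487, 82/20) = 4.1 servings → $4.51.
banana + carrots with both tight: 2.98 servings and 0.54 servings → $1.06.
banana + avocado: intersection lies outside the first quadrant.
carrots + avocado with both tight: 0.5969 servings and 2.697 servings → $3.15.
Cheapest feasible corner: $1.06.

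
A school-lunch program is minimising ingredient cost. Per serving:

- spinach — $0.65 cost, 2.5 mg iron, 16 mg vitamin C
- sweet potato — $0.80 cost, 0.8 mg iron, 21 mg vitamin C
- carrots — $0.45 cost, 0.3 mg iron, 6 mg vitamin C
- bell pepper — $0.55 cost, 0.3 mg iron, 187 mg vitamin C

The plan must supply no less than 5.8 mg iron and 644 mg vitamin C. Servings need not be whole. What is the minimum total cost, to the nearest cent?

$3.06

Two binding constraints pin down two serving amounts, so the optimal mix uses at most two foods. The candidates are each food alone (scaled to the tighter of iron/vitamin C) and each pair with both constraints tight.
spinach only: max(5.8/2.5, 644/16) = 40.25 servings → $26.16.
sweet potato only: max(5.8/0.8, 644/21) = 30.67 servings → $24.53.
carrots only: max(5.8/0.3, 644/6) = 107.3 servings → $48.30.
bell pepper only: max(5.8/0.3, 644/187) = 19.33 servings → $10.63.
spinach + sweet potato: intersection lies outside the first quadrant.
spinach + carrots: the both-tight solution has a negative serving — not a feasible corner.
spinach + bell pepper with both tight: 1.927 servings and 3.279 servings → $3.06.
sweet potato + carrots with both targets exact would need a negative amount; discard.
sweet potato + bell pepper with both tight: 6.221 servings and 2.745 servings → $6.49.
carrots + bell pepper with both tight: 16.42 servings and 2.917 servings → $8.99.
The minimum over all feasible corners is $3.06.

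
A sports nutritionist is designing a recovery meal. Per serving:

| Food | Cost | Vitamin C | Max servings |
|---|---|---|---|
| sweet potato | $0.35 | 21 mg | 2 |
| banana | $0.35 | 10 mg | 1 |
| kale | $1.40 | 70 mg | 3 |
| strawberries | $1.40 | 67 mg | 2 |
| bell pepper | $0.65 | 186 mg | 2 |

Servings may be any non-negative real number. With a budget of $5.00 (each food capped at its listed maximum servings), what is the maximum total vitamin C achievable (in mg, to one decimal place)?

564.0 mg

Vitamin C per dollar: bell pepper 286.2, sweet potato 60, kale 50, strawberries 47.86, banana 28.57.
Take 2 servings of bell pepper: spends $1.30, +372.0 mg vitamin C (running total 372.0 mg).
Take 2 servings of sweet potato: spends $0.70, +42.0 mg vitamin C (running total 414.0 mg).
Take 2.143 servings of kale: spends $3.00, +150.0 mg vitamin C (running total 564.0 mg).
Greedy by best ratio exhausts the cost allowance optimally: 564.0 mg.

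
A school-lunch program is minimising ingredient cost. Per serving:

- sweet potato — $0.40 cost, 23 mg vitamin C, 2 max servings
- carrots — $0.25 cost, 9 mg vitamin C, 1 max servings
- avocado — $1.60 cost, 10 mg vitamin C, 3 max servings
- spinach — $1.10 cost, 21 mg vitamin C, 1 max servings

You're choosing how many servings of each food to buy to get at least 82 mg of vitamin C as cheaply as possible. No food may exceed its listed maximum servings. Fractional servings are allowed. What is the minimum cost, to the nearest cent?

$3.11

Cost per mg of vitamin C: sweet potato $0.0174, carrots $0.0278, spinach $0.0524, avocado $0.1600.
Take 2 servings of sweet potato: +46.0 mg vitamin C for $0.80 (total $0.80, still need 36.0 mg).
Take 1 serving of carrots: +9.0 mg vitamin C for $0.25 (total $1.05, still need 27.0 mg).
Take 1 serving of spinach: +21.0 mg vitamin C for $1.10 (total $2.15, still need 6.0 mg).
Take 0.6 servings of avocado: +6.0 mg vitamin C for $0.96 (total $3.11, still need 0.0 mg).
Greedy by cheapest-per-mg is optimal for a single linear constraint, so the minimum cost is $3.11.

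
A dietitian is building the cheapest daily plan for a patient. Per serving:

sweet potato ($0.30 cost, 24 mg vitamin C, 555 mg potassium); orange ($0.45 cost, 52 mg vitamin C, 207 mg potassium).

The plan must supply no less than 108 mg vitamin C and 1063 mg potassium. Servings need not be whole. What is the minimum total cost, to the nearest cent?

sweet potato only: max(108/24, 1063/555) = 4.5 servings → $1.35.
orange only: max(108/52, 1063/207) = 5.135 servings → $2.31.
sweet potato + orange with both tight: 1.378 servings and 1.441 servings → $1.06.
So the least-cost plan costs $1.06.

$1.06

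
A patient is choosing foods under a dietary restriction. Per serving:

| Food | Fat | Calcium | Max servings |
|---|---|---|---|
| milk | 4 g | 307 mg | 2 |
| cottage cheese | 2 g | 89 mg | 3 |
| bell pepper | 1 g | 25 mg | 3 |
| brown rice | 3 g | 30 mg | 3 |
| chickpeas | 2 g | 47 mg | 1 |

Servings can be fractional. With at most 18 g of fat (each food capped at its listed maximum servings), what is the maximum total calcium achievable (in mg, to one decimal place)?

Calcium per g fat: milk 76.75, cottage cheese 44.5, bell pepper 25, chickpeas 23.5, brown rice 10.
Take 2 servings of milk: uses 8 g fat, +614.0 mg calcium (running total 614.0 mg).
Take 3 servings of cottage cheese: uses 6 g fat, +267.0 mg calcium (running total 881.0 mg).
Take 3 servings of bell pepper: uses 3 g fat, +75.0 mg calcium (running total 956.0 mg).
Take 0.5 servings of chickpeas: uses 1 g fat, +23.5 mg calcium (running total 979.5 mg).
Filling greedily by calcium-per-g fat is optimal for one linear limit, giving 979.5 mg.

979.5 mg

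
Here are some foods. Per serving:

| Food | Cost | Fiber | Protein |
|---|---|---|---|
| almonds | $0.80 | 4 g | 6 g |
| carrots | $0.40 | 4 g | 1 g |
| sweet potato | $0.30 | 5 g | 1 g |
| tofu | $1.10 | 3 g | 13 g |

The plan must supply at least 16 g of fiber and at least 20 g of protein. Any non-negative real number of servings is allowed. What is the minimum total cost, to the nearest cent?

At the optimum either one food covers both requirements or two foods hit both targets exactly; no other combination can be cheaper.
almonds only: max(16/4, 20/6) = 4 servings → $3.20.
carrots only: max(16/4, 20/1) = 20 servings → $8.00.
sweet potato only: max(16/5, 20/1) = 20 servings → $6.00.
tofu only: max(16/3, 20/13) = 5.333 servings → $5.87.
almonds + carrots with both tight: 3.2 servings and 0.8 servings → $2.88.
almonds + sweet potato with both tight: 3.231 servings and 0.6154 servings → $2.77.
almonds + tofu: intersection lies outside the first quadrant.
carrots + sweet potato: the both-tight solution has a negative serving — not a feasible corner.
carrots + tofu with both tight: 3.02 servings and 1.306 servings → $2.64.
sweet potato + tofu with both tight: 2.387 servings and 1.355 servings → $2.21.
The minimum over all feasible corners is $2.21.

$2.21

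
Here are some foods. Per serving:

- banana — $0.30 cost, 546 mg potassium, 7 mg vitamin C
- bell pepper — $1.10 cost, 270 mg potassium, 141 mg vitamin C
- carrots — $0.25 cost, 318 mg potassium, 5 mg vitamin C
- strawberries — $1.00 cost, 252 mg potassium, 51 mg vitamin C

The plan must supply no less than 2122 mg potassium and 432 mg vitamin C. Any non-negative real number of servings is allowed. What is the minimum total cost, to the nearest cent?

$3.97

A basic optimal solution has at most two foods positive. Try each food alone and each pair with both targets met exactly.
banana only: max(2122/546, 432/7) = 61.71 servings → $18.51.
bell pepper only: max(2122/270, 432/141) = 7.859 servings → $8.65.
carrots only: max(2122/318, 432/5) = 86.4 servings → $21.60.
strawberries only: max(2122/252, 432/51) = 8.471 servings → $8.47.
banana + bell pepper with both tight: 2.431 servings and 2.943 servings → $3.97.
banana + carrots: the both-tight solution has a negative serving — not a feasible corner.
banana + strawberries: the both-tight solution has a negative serving — not a feasible corner.
bell pepper + carrots with both tight: 2.915 servings and 4.198 servings → $4.26.
bell pepper + strawberries with both tight: 0.0295 servings and 8.389 servings → $8.42.
carrots + strawberries: the both-tight solution has a negative serving — not a feasible corner.
Cheapest feasible corner: $3.97.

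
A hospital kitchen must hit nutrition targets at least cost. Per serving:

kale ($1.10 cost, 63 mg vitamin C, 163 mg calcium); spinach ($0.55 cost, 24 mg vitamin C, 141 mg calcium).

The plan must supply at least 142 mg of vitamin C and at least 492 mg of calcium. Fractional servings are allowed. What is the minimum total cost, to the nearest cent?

kale only: max(142/63, 492/163) = 3.018 servings → $3.32.
spinach only: max(142/24, 492/141) = 5.917 servings → $3.25.
kale + spinach with both tight: 1.652 servings and 1.579 servings → $2.69.
Cheapest feasible corner: $2.69.

$2.69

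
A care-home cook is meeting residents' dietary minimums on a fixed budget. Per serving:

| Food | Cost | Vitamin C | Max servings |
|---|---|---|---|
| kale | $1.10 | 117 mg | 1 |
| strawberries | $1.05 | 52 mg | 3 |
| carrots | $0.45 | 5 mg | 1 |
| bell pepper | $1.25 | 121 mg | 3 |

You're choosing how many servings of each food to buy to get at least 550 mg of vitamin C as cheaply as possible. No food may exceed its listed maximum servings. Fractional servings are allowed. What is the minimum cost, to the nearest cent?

$6.26

Cost per mg of vitamin C: kale $0.0094, bell pepper $0.0103, strawberries $0.0202, carrots $0.0900.
Take 1 serving of kale: +117.0 mg vitamin C for $1.10 (total $1.10, still need 433.0 mg).
Take 3 servings of bell pepper: +363.0 mg vitamin C for $3.75 (total $4.85, still need 70.0 mg).
Take 1.346 servings of strawberries: +70.0 mg vitamin C for $1.41 (total $6.26, still need 0.0 mg).
Greedy by cheapest-per-mg is optimal for a single linear constraint, so the minimum cost is $6.26.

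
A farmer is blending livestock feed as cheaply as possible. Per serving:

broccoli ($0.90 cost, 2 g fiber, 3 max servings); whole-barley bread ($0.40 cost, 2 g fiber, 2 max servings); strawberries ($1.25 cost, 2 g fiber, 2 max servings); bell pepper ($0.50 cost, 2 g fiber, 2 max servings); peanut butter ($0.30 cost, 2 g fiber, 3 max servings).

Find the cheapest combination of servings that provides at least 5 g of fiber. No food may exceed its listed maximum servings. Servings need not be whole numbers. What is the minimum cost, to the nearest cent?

Cost per g of fiber: peanut butter $0.1500, whole-barley bread $0.2000, bell pepper $0.2500, broccoli $0.4500, strawberries $0.6250.
Take 2.5 servings of peanut butter: +5.0 g fiber for $0.75 (total $0.75, still need 0.0 g).
Filling from the cheapest source first is optimal under one linear minimum: $0.75.

$0.75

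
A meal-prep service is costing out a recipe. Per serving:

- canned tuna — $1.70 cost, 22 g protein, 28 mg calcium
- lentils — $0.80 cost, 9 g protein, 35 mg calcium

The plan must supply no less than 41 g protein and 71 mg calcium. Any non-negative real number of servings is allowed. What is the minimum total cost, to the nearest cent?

Compare the cost at each extreme point of the feasible region.
canned tuna only: max(41/22, 71/28) = 2.536 servings → $4.31.
lentils only: max(41/9, 71/35) = 4.556 servings → $3.64.
canned tuna + lentils with both tight: 1.537 servings and 0.7992 servings → $3.25.
Cheapest feasible corner: $3.25.

$3.25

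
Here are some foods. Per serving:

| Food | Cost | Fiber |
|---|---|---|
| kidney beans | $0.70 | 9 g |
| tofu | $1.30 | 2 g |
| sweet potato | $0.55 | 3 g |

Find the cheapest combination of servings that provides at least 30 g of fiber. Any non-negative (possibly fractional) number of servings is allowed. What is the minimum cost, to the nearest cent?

$2.33

Cost per g of fiber: kidney beans $0.0778, sweet potato $0.1833, tofu $0.6500.
With no serving limits, use only kidney beans: 30 g / 9 g = 3.333 servings × $0.70 = $2.33.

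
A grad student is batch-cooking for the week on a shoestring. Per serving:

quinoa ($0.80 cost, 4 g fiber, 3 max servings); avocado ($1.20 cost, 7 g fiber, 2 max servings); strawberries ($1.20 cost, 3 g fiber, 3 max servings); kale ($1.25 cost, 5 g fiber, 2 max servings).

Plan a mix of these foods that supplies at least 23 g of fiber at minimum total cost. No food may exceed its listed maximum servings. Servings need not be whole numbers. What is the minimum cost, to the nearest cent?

Cost per g of fiber: avocado $0.1714, quinoa $0.2000, kale $0.2500, strawberries $0.4000.
Take 2 servings of avocado: +14.0 g fiber for $2.40 (total $2.40, still need 9.0 g).
Take 2.25 servings of quinoa: +9.0 g fiber for $1.80 (total $4.20, still need 0.0 g).
Greedy by cheapest-per-g is optimal for a single linear constraint, so the minimum cost is $4.20.

$4.20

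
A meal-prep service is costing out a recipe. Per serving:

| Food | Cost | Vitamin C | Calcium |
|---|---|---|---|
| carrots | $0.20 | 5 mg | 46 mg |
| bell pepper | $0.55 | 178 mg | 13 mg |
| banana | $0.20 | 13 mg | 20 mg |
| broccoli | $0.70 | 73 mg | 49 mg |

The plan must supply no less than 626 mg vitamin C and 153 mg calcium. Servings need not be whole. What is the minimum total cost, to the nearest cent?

carrots only: max(626/5, 153/46) = 125.2 servings → $25.04.
bell pepper only: max(626/178, 153/13) = 11.77 servings → $6.47.
banana only: max(626/13, 153/20) = 48.15 servings → $9.63.
broccoli only: max(626/73, 153/49) = 8.575 servings → $6.00.
carrots + bell pepper with both tight: 2.351 servings and 3.451 servings → $2.37.
carrots + banana: the both-tight solution has a negative serving — not a feasible corner.
carrots + broccoli: the both-tight solution has a negative serving — not a feasible corner.
bell pepper + banana with both tight: 3.106 servings and 5.631 servings → $2.83.
bell pepper + broccoli with both tight: 2.509 servings and 2.457 servings → $3.10.
banana + broccoli with both targets exact would need a negative amount; discard.
So the least-cost plan costs $2.37.

$2.37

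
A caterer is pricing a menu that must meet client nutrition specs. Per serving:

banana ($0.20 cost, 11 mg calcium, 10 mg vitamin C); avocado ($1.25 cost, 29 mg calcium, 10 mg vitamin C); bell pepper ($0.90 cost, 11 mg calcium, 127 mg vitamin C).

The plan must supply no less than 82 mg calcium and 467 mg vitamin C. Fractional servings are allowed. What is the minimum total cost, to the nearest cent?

$3.84

banana only: max(82/11, 467/10) = 46.7 servings → $9.34.
avocado only: max(82/29, 467/10) = 46.7 servings → $58.38.
bell pepper only: max(82/11, 467/127) = 7.455 servings → $6.71.
banana + avocado: intersection lies outside the first quadrant.
banana + bell pepper with both tight: 4.1 servings and 3.354 servings → $3.84.
avocado + bell pepper with both tight: 1.477 servings and 3.561 servings → $5.05.
Cheapest feasible corner: $3.84.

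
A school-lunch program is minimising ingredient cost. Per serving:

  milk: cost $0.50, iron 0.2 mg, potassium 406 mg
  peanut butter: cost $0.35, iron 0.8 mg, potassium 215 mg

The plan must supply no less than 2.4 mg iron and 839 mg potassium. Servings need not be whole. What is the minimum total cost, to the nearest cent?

Check every corner: each single food scaled to meet both minima, and each pair solved so both constraints bind.
milk only: max(2.4/0.2, 839/406) = 12 servings → $6.00.
peanut butter only: max(2.4/0.8, 839/215) = 3.902 servings → $1.37.
milk + peanut butter with both tight: 0.5507 servings and 2.862 servings → $1.28.
Cheapest feasible corner: $1.28.

$1.28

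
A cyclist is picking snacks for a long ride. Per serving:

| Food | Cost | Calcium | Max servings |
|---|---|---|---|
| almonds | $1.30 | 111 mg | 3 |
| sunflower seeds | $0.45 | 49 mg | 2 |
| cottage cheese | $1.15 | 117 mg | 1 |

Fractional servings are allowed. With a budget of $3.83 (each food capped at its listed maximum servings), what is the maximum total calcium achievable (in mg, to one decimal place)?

367.0 mg

Calcium per dollar: sunflower seeds 108.9, cottage cheese 101.7, almonds 85.38.
Take 2 servings of sunflower seeds: spends $0.90, +98.0 mg calcium (running total 98.0 mg).
Take 1 serving of cottage cheese: spends $1.15, +117.0 mg calcium (running total 215.0 mg).
Take 1.369 servings of almonds: spends $1.78, +152.0 mg calcium (running total 367.0 mg).
Greedy by best ratio exhausts the cost allowance optimally: 367.0 mg.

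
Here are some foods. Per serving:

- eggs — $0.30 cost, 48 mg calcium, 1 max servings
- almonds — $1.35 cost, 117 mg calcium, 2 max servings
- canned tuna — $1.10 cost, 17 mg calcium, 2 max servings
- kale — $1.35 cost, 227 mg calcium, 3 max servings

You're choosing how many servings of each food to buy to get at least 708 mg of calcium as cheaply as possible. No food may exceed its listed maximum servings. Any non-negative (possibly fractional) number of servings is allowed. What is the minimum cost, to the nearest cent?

Cost per mg of calcium: kale $0.0059, eggs $0.0063, almonds $0.0115, canned tuna $0.0647.
Take 3 servings of kale: +681.0 mg calcium for $4.05 (total $4.05, still need 27.0 mg).
Take 0.5625 servings of eggs: +27.0 mg calcium for $0.17 (total $4.22, still need 0.0 mg).
Greedy by cheapest-per-mg is optimal for a single linear constraint, so the minimum cost is $4.22.

$4.22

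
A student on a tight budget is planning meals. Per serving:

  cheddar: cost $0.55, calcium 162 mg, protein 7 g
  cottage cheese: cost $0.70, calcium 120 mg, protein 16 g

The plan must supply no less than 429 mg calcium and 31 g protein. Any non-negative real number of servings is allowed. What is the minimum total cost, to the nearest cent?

A basic optimal solution has at most two foods positive. Try each food alone and each pair with both targets met exactly.
cheddar only: max(429/162, 31/7) = 4.429 servings → $2.44.
cottage cheese only: max(429/120, 31/16) = 3.575 servings → $2.50.
cheddar + cottage cheese with both tight: 1.795 servings and 1.152 servings → $1.79.
So the least-cost plan costs $1.79.

$1.79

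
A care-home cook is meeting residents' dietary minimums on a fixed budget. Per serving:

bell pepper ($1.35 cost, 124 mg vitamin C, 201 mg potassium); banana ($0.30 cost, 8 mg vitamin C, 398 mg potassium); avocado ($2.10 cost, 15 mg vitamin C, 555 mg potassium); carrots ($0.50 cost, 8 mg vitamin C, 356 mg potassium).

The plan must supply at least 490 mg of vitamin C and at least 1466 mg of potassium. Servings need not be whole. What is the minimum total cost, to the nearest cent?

$5.71

Minimising a linear cost over {vitamin C ≥ 490, potassium ≥ 1466, servings ≥ 0} — the optimum is at a vertex, using one or two foods.
bell pepper only: max(490/124, 1466/201) = 7.294 servings → $9.85.
banana only: max(490/8, 1466/398) = 61.25 servings → $18.38.
avocado only: max(490/15, 1466/555) = 32.67 servings → $68.60.
carrots only: max(490/8, 1466/356) = 61.25 servings → $30.62.
bell pepper + banana with both tight: 3.839 servings and 1.745 servings → $5.71.
bell pepper + avocado with both tight: 3.798 servings and 1.266 servings → $7.79.
bell pepper + carrots with both tight: 3.825 servings and 1.958 servings → $6.14.
banana + avocado: intersection lies outside the first quadrant.
banana + carrots: intersection lies outside the first quadrant.
avocado + carrots: the both-tight solution has a negative serving — not a feasible corner.
Cheapest feasible corner: $5.71.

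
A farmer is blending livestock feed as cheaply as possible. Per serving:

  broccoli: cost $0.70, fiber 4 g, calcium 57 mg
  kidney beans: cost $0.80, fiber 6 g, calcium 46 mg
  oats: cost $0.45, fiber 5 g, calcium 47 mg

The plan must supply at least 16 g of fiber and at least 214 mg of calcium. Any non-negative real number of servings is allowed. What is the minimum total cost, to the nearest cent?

$2.05

The cheapest plan sits at a corner of the feasible region — with two constraints it uses at most two foods.
broccoli only: max(16/4, 214/57) = 4 servings → $2.80.
kidney beans only: max(16/6, 214/46) = 4.652 servings → $3.72.
oats only: max(16/5, 214/47) = 4.553 servings → $2.05.
broccoli + kidney beans with both tight: 3.468 servings and 0.3544 servings → $2.71.
broccoli + oats with both tight: 3.278 servings and 0.5773 servings → $2.55.
kidney beans + oats: intersection lies outside the first quadrant.
Cheapest feasible corner: $2.05.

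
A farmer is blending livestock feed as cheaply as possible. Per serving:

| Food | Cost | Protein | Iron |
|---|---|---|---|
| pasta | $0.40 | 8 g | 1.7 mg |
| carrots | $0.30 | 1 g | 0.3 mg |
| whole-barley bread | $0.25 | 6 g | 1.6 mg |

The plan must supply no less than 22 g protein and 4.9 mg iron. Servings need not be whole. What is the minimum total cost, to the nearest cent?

At the optimum either one food covers both requirements or two foods hit both targets exactly; no other combination can be cheaper.
pasta only: max(22/8, 4.9/1.7) = 2.882 servings → $1.15.
carrots only: max(22/1, 4.9/0.3) = 22 servings → $6.60.
whole-barley bread only: max(22/6, 4.9/1.6) = 3.667 servings → $0.92.
pasta + carrots with both tight: 2.429 servings and 2.571 servings → $1.74.
pasta + whole-barley bread with both tight: 2.231 servings and 0.6923 servings → $1.07.
carrots + whole-barley bread with both targets exact would need a negative amount; discard.
The minimum over all feasible corners is $0.92.

$0.92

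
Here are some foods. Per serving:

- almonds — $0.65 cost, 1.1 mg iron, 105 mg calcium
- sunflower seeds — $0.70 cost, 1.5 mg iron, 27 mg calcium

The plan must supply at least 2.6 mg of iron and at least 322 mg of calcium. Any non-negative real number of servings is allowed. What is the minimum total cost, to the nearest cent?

$1.99

almonds only: max(2.6/1.1, 322/105) = 3.067 servings → $1.99.
sunflower seeds only: max(2.6/1.5, 322/27) = 11.93 servings → $8.35.
almonds + sunflower seeds: intersection lies outside the first quadrant.
Cheapest feasible corner: $1.99.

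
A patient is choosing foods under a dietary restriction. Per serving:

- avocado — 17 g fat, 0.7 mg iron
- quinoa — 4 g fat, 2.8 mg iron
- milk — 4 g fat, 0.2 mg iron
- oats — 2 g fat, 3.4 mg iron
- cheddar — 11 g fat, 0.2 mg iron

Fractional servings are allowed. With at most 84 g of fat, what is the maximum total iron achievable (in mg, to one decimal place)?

142.8 mg

Iron per g fat: oats 1.7, quinoa 0.7, milk 0.05, avocado 0.04118, cheddar 0.01818.
With no serving limits, spend the whole fat allowance on oats: 84 g / 2 g × 3.4 mg = 142.8 mg.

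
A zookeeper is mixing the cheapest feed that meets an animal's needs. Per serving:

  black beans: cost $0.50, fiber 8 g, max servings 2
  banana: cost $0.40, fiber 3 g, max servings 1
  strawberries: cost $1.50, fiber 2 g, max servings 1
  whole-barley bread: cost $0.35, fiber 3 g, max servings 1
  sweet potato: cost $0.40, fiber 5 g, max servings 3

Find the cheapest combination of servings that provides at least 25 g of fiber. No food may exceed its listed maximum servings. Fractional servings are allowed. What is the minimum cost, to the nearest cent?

$1.72

Cost per g of fiber: black beans $0.0625, sweet potato $0.0800, whole-barley bread $0.1167, banana $0.1333, strawberries $0.7500.
Take 2 servings of black beans: +16.0 g fiber for $1.00 (total $1.00, still need 9.0 g).
Take 1.8 servings of sweet potato: +9.0 g fiber for $0.72 (total $1.72, still need 0.0 g).
Greedy by cheapest-per-g is optimal for a single linear constraint, so the minimum cost is $1.72.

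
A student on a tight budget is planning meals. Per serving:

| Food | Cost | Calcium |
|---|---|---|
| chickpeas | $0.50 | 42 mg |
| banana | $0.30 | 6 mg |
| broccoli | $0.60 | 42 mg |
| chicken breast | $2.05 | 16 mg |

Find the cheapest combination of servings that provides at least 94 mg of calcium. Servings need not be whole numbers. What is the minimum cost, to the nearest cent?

$1.12

Cost per mg of calcium: chickpeas $0.0119, broccoli $0.0143, banana $0.0500, chicken breast $0.1281.
With no serving limits, use only chickpeas: 94 mg / 42 mg = 2.238 servings × $0.50 = $1.12.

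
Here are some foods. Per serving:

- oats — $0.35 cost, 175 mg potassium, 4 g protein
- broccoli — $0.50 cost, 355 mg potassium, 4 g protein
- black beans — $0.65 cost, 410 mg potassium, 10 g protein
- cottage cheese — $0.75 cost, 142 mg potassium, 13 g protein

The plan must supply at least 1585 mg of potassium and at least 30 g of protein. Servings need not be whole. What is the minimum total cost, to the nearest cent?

oats only: max(1585/175, 30/4) = 9.057 servings → $3.17.
broccoli only: max(1585/355, 30/4) = 7.5 servings → $3.75.
black beans only: max(1585/410, 30/10) = 3.866 servings → $2.51.
cottage cheese only: max(1585/142, 30/13) = 11.16 servings → $8.37.
oats + broccoli with both tight: 5.986 servings and 1.514 servings → $2.85.
oats + black beans: the both-tight solution has a negative serving — not a feasible corner.
oats + cottage cheese: intersection lies outside the first quadrant.
broccoli + black beans with both tight: 1.859 servings and 2.257 servings → $2.40.
broccoli + cottage cheese with both tight: 4.039 servings and 1.065 servings → $2.82.
black beans + cottage cheese with both targets exact would need a negative amount; discard.
Cheapest feasible corner: $2.40.

$2.40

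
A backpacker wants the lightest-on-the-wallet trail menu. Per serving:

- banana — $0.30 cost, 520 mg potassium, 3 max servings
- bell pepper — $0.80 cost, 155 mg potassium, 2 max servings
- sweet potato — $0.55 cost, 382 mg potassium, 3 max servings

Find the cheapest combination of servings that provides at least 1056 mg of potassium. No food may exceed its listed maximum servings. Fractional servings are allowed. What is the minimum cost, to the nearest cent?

$0.61

Cost per mg of potassium: banana $0.0006, sweet potato $0.0014, bell pepper $0.0052.
Take 2.031 servings of banana: +1056.0 mg potassium for $0.61 (total $0.61, still need 0.0 mg).
Filling from the cheapest source first is optimal under one linear minimum: $0.61.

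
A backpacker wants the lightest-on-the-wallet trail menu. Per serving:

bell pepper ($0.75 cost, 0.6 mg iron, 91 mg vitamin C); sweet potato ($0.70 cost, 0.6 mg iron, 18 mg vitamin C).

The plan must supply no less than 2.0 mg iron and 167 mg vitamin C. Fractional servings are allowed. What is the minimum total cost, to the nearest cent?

A basic optimal solution has at most two foods positive. Try each food alone and each pair with both targets met exactly.
bell pepper only: max(2.0/0.6, 167/91) = 3.333 servings → $2.50.
sweet potato only: max(2.0/0.6, 167/18) = 9.278 servings → $6.49.
bell pepper + sweet potato with both tight: 1.466 servings and 1.868 servings → $2.41.
The minimum over all feasible corners is $2.41.

$2.41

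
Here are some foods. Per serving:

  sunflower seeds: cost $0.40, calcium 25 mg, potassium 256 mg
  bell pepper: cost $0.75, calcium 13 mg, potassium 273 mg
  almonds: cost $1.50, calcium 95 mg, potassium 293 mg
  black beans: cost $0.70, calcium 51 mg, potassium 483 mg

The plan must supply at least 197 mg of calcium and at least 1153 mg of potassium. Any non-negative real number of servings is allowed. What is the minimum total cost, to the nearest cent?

sunflower seeds only: max(197/25, 1153/256) = 7.88 servings → $3.15.
bell pepper only: max(197/13, 1153/273) = 15.15 servings → $11.37.
almonds only: max(197/95, 1153/293) = 3.935 servings → $5.90.
black beans only: max(197/51, 1153/483) = 3.863 servings → $2.70.
sunflower seeds + bell pepper: the both-tight solution has a negative serving — not a feasible corner.
sunflower seeds + almonds with both tight: 3.049 servings and 1.271 servings → $3.13.
sunflower seeds + black beans: the both-tight solution has a negative serving — not a feasible corner.
bell pepper + almonds with both tight: 2.342 servings and 1.753 servings → $4.39.
bell pepper + black beans with both targets exact would need a negative amount; discard.
almonds + black beans with both tight: 1.175 servings and 1.675 servings → $2.93.
Cheapest feasible corner: $2.70.

$2.70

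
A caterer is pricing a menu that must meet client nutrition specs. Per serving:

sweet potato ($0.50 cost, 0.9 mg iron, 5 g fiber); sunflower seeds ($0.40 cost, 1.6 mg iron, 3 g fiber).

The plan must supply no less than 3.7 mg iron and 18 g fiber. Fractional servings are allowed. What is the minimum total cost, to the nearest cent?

An LP optimum is at a vertex; with two nutrient constraints at most two foods are used. Check each candidate.
sweet potato only: max(3.7/0.9, 18/5) = 4.111 servings → $2.06.
sunflower seeds only: max(3.7/1.6, 18/3) = 6 servings → $2.40.
sweet potato + sunflower seeds with both tight: 3.34 servings and 0.434 servings → $1.84.
So the least-cost plan costs $1.84.

$1.84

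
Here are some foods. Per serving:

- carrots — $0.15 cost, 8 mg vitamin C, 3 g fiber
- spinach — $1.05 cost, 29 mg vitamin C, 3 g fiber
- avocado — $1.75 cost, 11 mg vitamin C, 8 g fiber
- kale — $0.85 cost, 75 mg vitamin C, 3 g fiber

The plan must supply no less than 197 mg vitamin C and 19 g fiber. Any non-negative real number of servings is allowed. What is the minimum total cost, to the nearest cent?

Two binding constraints pin down two serving amounts, so the optimal mix uses at most two foods. The candidates are each food alone (scaled to the tighter of vitamin C/fiber) and each pair with both constraints tight.
carrots only: max(197/8, 19/3) = 24.62 servings → $3.69.
spinach only: max(197/29, 19/3) = 6.793 servings → $7.13.
avocado only: max(197/11, 19/8) = 17.91 servings → $31.34.
kale only: max(197/75, 19/3) = 6.333 servings → $5.38.
carrots + spinach: intersection lies outside the first quadrant.
carrots + avocado: the both-tight solution has a negative serving — not a feasible corner.
carrots + kale with both tight: 4.149 servings and 2.184 servings → $2.48.
spinach + avocado: intersection lies outside the first quadrant.
spinach + kale with both tight: 6.043 servings and 0.2899 servings → $6.59.
avocado + kale with both tight: 1.471 servings and 2.411 servings → $4.62.
Cheapest feasible corner: $2.48.

$2.48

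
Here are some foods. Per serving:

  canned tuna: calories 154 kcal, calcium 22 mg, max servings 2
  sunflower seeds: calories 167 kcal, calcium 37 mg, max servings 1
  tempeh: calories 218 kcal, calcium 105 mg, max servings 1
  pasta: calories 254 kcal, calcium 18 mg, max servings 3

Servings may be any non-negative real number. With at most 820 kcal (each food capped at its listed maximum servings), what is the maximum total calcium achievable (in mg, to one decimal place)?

195.0 mg

Calcium per kcal: tempeh 0.4817, sunflower seeds 0.2216, canned tuna 0.1429, pasta 0.07087.
Take 1 serving of tempeh: uses 218 kcal, +105.0 mg calcium (running total 105.0 mg).
Take 1 serving of sunflower seeds: uses 167 kcal, +37.0 mg calcium (running total 142.0 mg).
Take 2 servings of canned tuna: uses 308 kcal, +44.0 mg calcium (running total 186.0 mg).
Take 0.5 servings of pasta: uses 127 kcal, +9.0 mg calcium (running total 195.0 mg).
Filling greedily by calcium-per-kcal is optimal for one linear limit, giving 195.0 mg.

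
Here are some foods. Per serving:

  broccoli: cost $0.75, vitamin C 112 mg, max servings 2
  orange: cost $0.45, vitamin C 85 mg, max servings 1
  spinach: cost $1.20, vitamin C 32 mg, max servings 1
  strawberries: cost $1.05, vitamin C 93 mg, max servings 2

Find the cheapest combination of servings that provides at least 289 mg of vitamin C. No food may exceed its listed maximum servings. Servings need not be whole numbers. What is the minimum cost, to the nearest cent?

Cost per mg of vitamin C: orange $0.0053, broccoli $0.0067, strawberries $0.0113, spinach $0.0375.
Take 1 serving of orange: +85.0 mg vitamin C for $0.45 (total $0.45, still need 204.0 mg).
Take 1.821 servings of broccoli: +204.0 mg vitamin C for $1.37 (total $1.82, still need 0.0 mg).
Filling from the cheapest source first is optimal under one linear minimum: $1.82.

$1.82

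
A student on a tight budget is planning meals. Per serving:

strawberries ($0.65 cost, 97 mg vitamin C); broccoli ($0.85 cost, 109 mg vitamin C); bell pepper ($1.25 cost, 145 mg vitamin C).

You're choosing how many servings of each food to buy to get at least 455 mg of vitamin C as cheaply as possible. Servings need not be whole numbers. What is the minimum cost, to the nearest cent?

Cost per mg of vitamin C: strawberries $0.0067, broccoli $0.0078, bell pepper $0.0086.
With no serving limits, use only strawberries: 455 mg / 97 mg = 4.691 servings × $0.65 = $3.05.

$3.05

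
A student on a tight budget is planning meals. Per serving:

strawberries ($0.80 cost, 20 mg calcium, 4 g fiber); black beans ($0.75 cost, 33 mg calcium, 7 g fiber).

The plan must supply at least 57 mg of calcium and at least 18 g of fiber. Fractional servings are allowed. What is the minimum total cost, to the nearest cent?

$1.93

At the optimum either one food covers both requirements or two foods hit both targets exactly; no other combination can be cheaper.
strawberries only: max(57/20, 18/4) = 4.5 servings → $3.60.
black beans only: max(57/33, 18/7) = 2.571 servings → $1.93.
strawberries + black beans: the both-tight solution has a negative serving — not a feasible corner.
So the least-cost plan costs $1.93.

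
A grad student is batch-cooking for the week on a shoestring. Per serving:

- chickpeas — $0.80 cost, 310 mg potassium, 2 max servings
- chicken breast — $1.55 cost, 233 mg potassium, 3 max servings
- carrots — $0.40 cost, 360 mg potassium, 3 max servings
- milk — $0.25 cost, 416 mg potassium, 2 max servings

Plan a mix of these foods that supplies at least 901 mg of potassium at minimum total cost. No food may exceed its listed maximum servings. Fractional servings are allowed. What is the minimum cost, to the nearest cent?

Cost per mg of potassium: milk $0.0006, carrots $0.0011, chickpeas $0.0026, chicken breast $0.0067.
Take 2 servings of milk: +832.0 mg potassium for $0.50 (total $0.50, still need 69.0 mg).
Take 0.1917 servings of carrots: +69.0 mg potassium for $0.08 (total $0.58, still need 0.0 mg).
Greedy by cheapest-per-mg is optimal for a single linear constraint, so the minimum cost is $0.58.

$0.58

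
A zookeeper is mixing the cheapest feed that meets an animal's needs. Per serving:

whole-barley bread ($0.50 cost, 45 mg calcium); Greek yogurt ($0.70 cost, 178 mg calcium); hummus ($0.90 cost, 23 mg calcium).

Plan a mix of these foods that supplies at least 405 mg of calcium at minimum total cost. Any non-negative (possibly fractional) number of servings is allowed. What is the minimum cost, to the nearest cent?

$1.59

Cost per mg of calcium: Greek yogurt $0.0039, whole-barley bread $0.0111, hummus $0.0391.
With no serving limits, use only Greek yogurt: 405 mg / 178 mg = 2.275 servings × $0.70 = $1.59.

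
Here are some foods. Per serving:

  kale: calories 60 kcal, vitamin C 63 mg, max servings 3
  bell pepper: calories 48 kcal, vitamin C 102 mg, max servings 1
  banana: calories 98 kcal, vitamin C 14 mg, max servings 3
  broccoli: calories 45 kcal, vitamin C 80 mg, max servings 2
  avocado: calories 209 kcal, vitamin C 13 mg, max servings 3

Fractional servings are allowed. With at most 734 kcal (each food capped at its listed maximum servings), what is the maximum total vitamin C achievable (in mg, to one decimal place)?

500.6 mg

Vitamin C per kcal: bell pepper 2.125, broccoli 1.778, kale 1.05, banana 0.1429, avocado 0.0622.
Take 1 serving of bell pepper: uses 48 kcal, +102.0 mg vitamin C (running total 102.0 mg).
Take 2 servings of broccoli: uses 90 kcal, +160.0 mg vitamin C (running total 262.0 mg).
Take 3 servings of kale: uses 180 kcal, +189.0 mg vitamin C (running total 451.0 mg).
Take 3 servings of banana: uses 294 kcal, +42.0 mg vitamin C (running total 493.0 mg).
Take 0.5837 servings of avocado: uses 122 kcal, +7.6 mg vitamin C (running total 500.6 mg).
Greedy by best ratio exhausts the calories allowance optimally: 500.6 mg.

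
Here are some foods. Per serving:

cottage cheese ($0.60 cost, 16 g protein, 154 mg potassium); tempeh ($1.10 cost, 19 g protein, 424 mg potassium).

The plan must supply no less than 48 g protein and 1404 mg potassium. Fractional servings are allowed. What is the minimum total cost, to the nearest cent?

$3.64

With two linear requirements the optimum uses one or two foods; enumerate the corners.
cottage cheese only: max(48/16, 1404/154) = 9.117 servings → $5.47.
tempeh only: max(48/19, 1404/424) = 3.311 servings → $3.64.
cottage cheese + tempeh: the both-tight solution has a negative serving — not a feasible corner.
The minimum over all feasible corners is $3.64.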